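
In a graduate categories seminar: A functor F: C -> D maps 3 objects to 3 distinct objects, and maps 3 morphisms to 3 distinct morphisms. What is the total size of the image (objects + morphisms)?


The image of F consists of distinct objects and distinct morphisms.
|Im(F)| on objects = 3
|Im(F)| on morphisms = 3
Total image cardinality = 3 + 3 = 6

6


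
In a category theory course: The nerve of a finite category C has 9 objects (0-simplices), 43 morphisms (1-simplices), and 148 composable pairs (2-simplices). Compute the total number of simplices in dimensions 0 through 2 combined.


The 2-skeleton of the nerve N(C) consists of simplices in dimensions 0, 1, 2:
  |N(C)_0| = 9 (objects)
  |N(C)_1| = 43 (morphisms)
  |N(C)_2| = 148 (composable pairs)
Total = 9 + 43 + 148 = 200

200


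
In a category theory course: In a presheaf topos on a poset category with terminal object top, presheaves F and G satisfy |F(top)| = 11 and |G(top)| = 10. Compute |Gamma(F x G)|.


Global sections of a presheaf on a poset with terminal top satisfy
Gamma(H) ~ H(top). Presheaves admit pointwise products, so
(F x G)(top) = F(top) x G(top) (Cartesian product).
|Gamma(F x G)| = |F(top)| * |G(top)| = 11 * 10 = 110.

110


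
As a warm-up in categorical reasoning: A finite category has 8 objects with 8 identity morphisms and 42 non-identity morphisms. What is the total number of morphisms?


Each object has an identity morphism, giving 8 identities.
Adding the 42 non-identity morphisms:
Total = 8 + 42 = 50

50


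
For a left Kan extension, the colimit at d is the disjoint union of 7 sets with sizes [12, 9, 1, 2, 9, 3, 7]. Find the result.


Pointwise, the left Kan extension (Lan_F H)(d) is the colimit, indexed
by the comma category (F downarrow d), of H composed with the
projection (F downarrow d) -> C. Here that colimit is given
as a coproduct (disjoint union) of sets, so its cardinality is the
sum of the sizes of the summands.
Coproduct of sets with sizes: 12 + 9 + 1 + 2 + 9 + 3 + 7
= 43

43


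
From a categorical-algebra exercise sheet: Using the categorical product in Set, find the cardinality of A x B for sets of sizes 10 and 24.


In Set, the product A x B is the Cartesian product.
By the universal property, |A x B| = |A| * |B|.
|A x B| = 10 * 24 = 240

240


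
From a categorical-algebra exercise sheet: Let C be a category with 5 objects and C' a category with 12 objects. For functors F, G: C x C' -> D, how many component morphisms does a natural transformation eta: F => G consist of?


A natural transformation eta: F => G assigns one component morphism per
object of the domain category.
The domain is the product category C x C', so
|Ob(C x C')| = |Ob(C)| * |Ob(C')| = 5 * 12 = 60.
Therefore eta has 60 component morphisms.

60


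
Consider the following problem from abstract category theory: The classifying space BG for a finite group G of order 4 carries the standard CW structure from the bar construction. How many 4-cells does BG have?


In the bar-construction CW model of BG, the n-cells are indexed by
n-tuples [g_1|...|g_n] of non-identity elements of G (degenerate
simplices with some g_i = e do not contribute cells), so there are
(|G| - 1)^n n-cells.
For dim = 4 with |G| = 4:
cells = (4 - 1)^4 = 3^4 = 81

81


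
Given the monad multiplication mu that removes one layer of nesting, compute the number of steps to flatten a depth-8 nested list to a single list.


Each application of mu: T^2 -> T removes one layer of nesting.
Starting at depth 8 (i.e., T^8(X)), we need to reach T(X).
Number of mu applications = 8 - 1 = 7

7


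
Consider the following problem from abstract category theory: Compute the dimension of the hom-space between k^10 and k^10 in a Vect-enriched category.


In Vect-enriched categories, Hom(k^n, k^m) is the space of m x n matrices.
dim(Hom(k^10, k^10)) = 10 * 10 = 100

100


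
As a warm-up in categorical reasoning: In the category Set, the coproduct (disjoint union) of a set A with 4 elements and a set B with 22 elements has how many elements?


In Set, the coproduct A + B is the disjoint union.
|A + B| = |A| + |B| = 4 + 22 = 26

26


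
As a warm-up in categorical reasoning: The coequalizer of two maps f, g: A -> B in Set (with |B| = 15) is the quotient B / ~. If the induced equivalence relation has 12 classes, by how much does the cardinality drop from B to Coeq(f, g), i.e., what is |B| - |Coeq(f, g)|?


The coequalizer Coeq(f, g) = B / ~ has one element per equivalence class.
|B| = 15, |Coeq(f, g)| = 12.
|B| - |Coeq(f, g)| = 15 - 12 = 3.

3


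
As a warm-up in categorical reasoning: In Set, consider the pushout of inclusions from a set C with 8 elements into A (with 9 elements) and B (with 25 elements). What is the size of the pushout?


The pushout A +_C B identifies the images of C in A and B.
|A +_C B| = |A| + |B| - |C| (for injections).
= 9 + 25 - 8 = 26

26


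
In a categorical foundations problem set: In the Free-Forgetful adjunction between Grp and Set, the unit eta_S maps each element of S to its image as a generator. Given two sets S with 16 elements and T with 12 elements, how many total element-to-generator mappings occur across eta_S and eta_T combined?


The unit eta_X: X -> U(F(X)) of the Free-Forgetful adjunction
maps each element of X to a generator of F(X). For X = S + T (disjoint
union in Set), |S + T| = |S| + |T|.
Total mappings = 16 + 12 = 28.

28


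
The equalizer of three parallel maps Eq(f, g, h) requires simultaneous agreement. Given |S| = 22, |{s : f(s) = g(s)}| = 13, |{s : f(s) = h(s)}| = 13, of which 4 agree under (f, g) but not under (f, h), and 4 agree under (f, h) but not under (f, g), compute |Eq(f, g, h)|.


Eq(f, g, h) is the triple-agreement set: points in S where all three
maps take the same value. Using inclusion-exclusion on the pairwise data:
Pair (f, g) agrees on 13 points; pair (f, h) on 13 points.
Points agreeing under (f, g) but not (f, h) = 4; under (f, h) but not (f, g) = 4.
Triple-agreement = agreement-in-(f, g) minus points that agree under (f, g) but not (f, h):
|Eq(f, g, h)| = 13 - 4 = 9
(cross-check via (f, h): 13 - 4 = 9.)

9


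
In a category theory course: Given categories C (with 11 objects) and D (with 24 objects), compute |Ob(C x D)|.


The product category C x D has objects that are pairs (c, d).
Number of pairs = |Ob(C)| * |Ob(D)| = 11 * 24 = 264

264


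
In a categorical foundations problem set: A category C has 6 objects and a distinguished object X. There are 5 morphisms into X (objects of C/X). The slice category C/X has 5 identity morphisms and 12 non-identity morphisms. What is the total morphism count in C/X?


In the slice category C/X, objects are morphisms to X.
Identity morphisms: 5 (one per object of C/X).
Non-identity morphisms: 12.
Total = 5 + 12 = 17

17


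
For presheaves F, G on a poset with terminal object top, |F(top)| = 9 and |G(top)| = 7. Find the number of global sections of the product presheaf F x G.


Global sections of a presheaf on a poset with terminal top satisfy
Gamma(H) ~ H(top). Presheaves admit pointwise products, so
(F x G)(top) = F(top) x G(top) (Cartesian product).
|Gamma(F x G)| = |F(top)| * |G(top)| = 9 * 7 = 63.

63


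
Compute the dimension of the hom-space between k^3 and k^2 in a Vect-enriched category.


In Vect-enriched categories, Hom(k^n, k^m) is the space of m x n matrices.
dim(Hom(k^3, k^2)) = 2 * 3 = 6

6


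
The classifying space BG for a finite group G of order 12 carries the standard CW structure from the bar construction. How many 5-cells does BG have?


In the bar-construction CW model of BG, the n-cells are indexed by
n-tuples [g_1|...|g_n] of non-identity elements of G (degenerate
simplices with some g_i = e do not contribute cells), so there are
(|G| - 1)^n n-cells.
For dim = 5 with |G| = 12:
cells = (12 - 1)^5 = 11^5 = 161051

161051


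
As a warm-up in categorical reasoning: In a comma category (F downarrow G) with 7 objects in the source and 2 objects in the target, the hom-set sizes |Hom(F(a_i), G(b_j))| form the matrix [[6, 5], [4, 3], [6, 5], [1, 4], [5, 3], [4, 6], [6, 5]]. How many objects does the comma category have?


Objects of (F downarrow G) are triples (a, b, h: F(a)->G(b)).
The count equals the sum of all entries in the hom-matrix.
sum(row 0) = 11
sum(row 1) = 7
sum(row 2) = 11
sum(row 3) = 5
sum(row 4) = 8
sum(row 5) = 10
sum(row 6) = 11
Grand total = 63

63


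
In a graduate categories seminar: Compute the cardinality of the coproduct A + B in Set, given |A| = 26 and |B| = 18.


In Set, the coproduct A + B is the disjoint union.
|A + B| = |A| + |B| = 26 + 18 = 44

44


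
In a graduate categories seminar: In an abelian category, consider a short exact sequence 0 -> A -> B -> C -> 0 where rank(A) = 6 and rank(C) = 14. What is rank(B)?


For a short exact sequence 0 -> A -> B -> C -> 0,
rank is additive: rank(B) = rank(A) + rank(C).
rank(B) = 6 + 14 = 20

20


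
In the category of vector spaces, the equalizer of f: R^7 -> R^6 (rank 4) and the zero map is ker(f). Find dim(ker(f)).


The equalizer of f and the zero map is ker(f).
By the rank-nullity theorem: dim(ker(f)) = dim(domain) - rank(f).
dim(ker(f)) = 7 - 4 = 3

3


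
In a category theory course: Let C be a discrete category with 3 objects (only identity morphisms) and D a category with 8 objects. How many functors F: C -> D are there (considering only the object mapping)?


A functor from a discrete category C to D is determined by
where each object maps. Each of the 3 objects of C can map
to any of the 8 objects of D independently.
Number of functors = 8^3 = 512

512


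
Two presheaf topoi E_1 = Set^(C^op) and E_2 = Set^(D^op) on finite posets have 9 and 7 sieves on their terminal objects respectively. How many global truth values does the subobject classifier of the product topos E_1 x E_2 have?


In a product of presheaf topoi E_1 x E_2, the subobject classifier
is Omega = Omega_1 x Omega_2 (componentwise), so
|Omega(top)| = |Omega_1(top_1)| * |Omega_2(top_2)|.
= 9 * 7 = 63.

63


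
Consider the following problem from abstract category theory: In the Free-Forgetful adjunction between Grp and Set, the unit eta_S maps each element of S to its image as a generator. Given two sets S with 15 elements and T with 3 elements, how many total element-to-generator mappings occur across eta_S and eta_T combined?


The unit eta_X: X -> U(F(X)) of the Free-Forgetful adjunction
maps each element of X to a generator of F(X). For X = S + T (disjoint
union in Set), |S + T| = |S| + |T|.
Total mappings = 15 + 3 = 18.

18


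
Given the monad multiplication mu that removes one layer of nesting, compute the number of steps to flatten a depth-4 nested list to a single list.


Each application of mu: T^2 -> T removes one layer of nesting.
Starting at depth 4 (i.e., T^4(X)), we need to reach T(X).
Number of mu applications = 4 - 1 = 3

3


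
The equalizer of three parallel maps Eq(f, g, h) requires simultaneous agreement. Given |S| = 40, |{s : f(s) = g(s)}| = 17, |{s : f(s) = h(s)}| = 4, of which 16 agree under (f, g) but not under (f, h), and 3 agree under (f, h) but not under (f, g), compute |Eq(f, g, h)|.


Eq(f, g, h) is the triple-agreement set: points in S where all three
maps take the same value. Using inclusion-exclusion on the pairwise data:
Pair (f, g) agrees on 17 points; pair (f, h) on 4 points.
Points agreeing under (f, g) but not (f, h) = 16; under (f, h) but not (f, g) = 3.
Triple-agreement = agreement-in-(f, g) minus points that agree under (f, g) but not (f, h):
|Eq(f, g, h)| = 17 - 16 = 1
(cross-check via (f, h): 4 - 3 = 1.)

1


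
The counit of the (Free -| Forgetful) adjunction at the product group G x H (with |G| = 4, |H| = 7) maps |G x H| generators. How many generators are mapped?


The counit epsilon_K: F(U(K)) -> K of the Free-Forgetful adjunction
maps |K| generators of F(U(K)) into K. For K = G x H (the product group),
|G x H| = |G| * |H|.
Total generators mapped = 4 * 7 = 28.

28


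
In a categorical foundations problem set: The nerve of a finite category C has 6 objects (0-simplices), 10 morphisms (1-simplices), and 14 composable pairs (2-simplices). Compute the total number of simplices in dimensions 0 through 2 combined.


The 2-skeleton of the nerve N(C) consists of simplices in dimensions 0, 1, 2:
  |N(C)_0| = 6 (objects)
  |N(C)_1| = 10 (morphisms)
  |N(C)_2| = 14 (composable pairs)
Total = 6 + 10 + 14 = 30

30


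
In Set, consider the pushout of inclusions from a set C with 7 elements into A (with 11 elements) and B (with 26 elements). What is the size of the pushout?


The pushout A +_C B identifies the images of C in A and B.
|A +_C B| = |A| + |B| - |C| (for injections).
= 11 + 26 - 7 = 30

30


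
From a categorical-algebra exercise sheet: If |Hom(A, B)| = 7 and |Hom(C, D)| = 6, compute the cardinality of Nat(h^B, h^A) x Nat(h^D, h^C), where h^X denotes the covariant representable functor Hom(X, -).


By the Yoneda lemma, Nat(h^B, h^A) is isomorphic to Hom(A, B),
so |Nat(h^B, h^A)| = |Hom(A, B)| and |Nat(h^D, h^C)| = |Hom(C, D)|.
|Hom(A, B)| = 7, |Hom(C, D)| = 6.
|Nat(h^B, h^A) x Nat(h^D, h^C)| = 7 * 6 = 42

42


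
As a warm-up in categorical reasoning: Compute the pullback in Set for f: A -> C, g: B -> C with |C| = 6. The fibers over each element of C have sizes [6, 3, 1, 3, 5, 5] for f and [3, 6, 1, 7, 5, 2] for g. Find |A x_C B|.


The pullback A x_C B consists of pairs (a, b) with f(a) = g(b).
For each element c in C, the fiber product has |f^-1(c)| * |g^-1(c)| elements.
Summing over C: 6 * 3 + 3 * 6 + 1 * 1 + 3 * 7 + 5 * 5 + 5 * 2
= 18 + 18 + 1 + 21 + 25 + 10 = 93

93


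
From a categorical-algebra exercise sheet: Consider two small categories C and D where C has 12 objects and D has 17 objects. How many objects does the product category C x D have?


The product category C x D has objects that are pairs (c, d).
Number of pairs = |Ob(C)| * |Ob(D)| = 12 * 17 = 204

204


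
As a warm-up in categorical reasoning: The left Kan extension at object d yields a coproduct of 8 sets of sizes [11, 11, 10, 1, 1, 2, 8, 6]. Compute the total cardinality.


Pointwise, the left Kan extension (Lan_F H)(d) is the colimit, indexed
by the comma category (F downarrow d), of H composed with the
projection (F downarrow d) -> C. Here that colimit is given
as a coproduct (disjoint union) of sets, so its cardinality is the
sum of the sizes of the summands.
Coproduct of sets with sizes: 11 + 11 + 10 + 1 + 1 + 2 + 8 + 6
= 50

50


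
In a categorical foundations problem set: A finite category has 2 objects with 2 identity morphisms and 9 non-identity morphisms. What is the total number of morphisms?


Each object has an identity morphism, giving 2 identities.
Adding the 9 non-identity morphisms:
Total = 2 + 9 = 11

11


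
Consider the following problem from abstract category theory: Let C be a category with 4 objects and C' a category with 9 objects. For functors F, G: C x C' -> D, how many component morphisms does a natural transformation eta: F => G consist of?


A natural transformation eta: F => G assigns one component morphism per
object of the domain category.
The domain is the product category C x C', so
|Ob(C x C')| = |Ob(C)| * |Ob(C')| = 4 * 9 = 36.
Therefore eta has 36 component morphisms.

36


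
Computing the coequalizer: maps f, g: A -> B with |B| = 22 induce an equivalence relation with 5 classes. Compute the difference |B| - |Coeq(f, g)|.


The coequalizer Coeq(f, g) = B / ~ has one element per equivalence class.
|B| = 22, |Coeq(f, g)| = 5.
|B| - |Coeq(f, g)| = 22 - 5 = 17.

17


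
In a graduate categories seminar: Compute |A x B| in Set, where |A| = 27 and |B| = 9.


In Set, the product A x B is the Cartesian product.
By the universal property, |A x B| = |A| * |B|.
|A x B| = 27 * 9 = 243

243


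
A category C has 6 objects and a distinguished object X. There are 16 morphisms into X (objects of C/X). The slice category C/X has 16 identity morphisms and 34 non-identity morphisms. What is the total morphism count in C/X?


In the slice category C/X, objects are morphisms to X.
Identity morphisms: 16 (one per object of C/X).
Non-identity morphisms: 34.
Total = 16 + 34 = 50

50


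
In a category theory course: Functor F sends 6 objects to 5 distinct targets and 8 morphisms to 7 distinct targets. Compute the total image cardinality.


The image of F consists of distinct objects and distinct morphisms.
|Im(F)| on objects = 5
|Im(F)| on morphisms = 7
Total image cardinality = 5 + 7 = 12

12


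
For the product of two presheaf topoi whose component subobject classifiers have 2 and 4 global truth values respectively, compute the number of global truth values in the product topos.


In a product of presheaf topoi E_1 x E_2, the subobject classifier
is Omega = Omega_1 x Omega_2 (componentwise), so
|Omega(top)| = |Omega_1(top_1)| * |Omega_2(top_2)|.
= 2 * 4 = 8.

8


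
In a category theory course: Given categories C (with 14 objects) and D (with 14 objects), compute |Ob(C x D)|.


The product category C x D has objects that are pairs (c, d).
Number of pairs = |Ob(C)| * |Ob(D)| = 14 * 14 = 196

196


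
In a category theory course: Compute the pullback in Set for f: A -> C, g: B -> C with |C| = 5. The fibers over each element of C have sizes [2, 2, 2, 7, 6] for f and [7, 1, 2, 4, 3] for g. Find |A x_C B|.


The pullback A x_C B consists of pairs (a, b) with f(a) = g(b).
For each element c in C, the fiber product has |f^-1(c)| * |g^-1(c)| elements.
Summing over C: 2 * 7 + 2 * 1 + 2 * 2 + 7 * 4 + 6 * 3
= 14 + 2 + 4 + 28 + 18 = 66

66


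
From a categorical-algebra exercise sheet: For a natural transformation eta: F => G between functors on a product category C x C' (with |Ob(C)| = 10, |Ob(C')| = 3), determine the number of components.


A natural transformation eta: F => G assigns one component morphism per
object of the domain category.
The domain is the product category C x C', so
|Ob(C x C')| = |Ob(C)| * |Ob(C')| = 10 * 3 = 30.
Therefore eta has 30 component morphisms.

30


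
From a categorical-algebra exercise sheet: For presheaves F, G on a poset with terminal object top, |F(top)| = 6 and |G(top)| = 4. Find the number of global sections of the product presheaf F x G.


Global sections of a presheaf on a poset with terminal top satisfy
Gamma(H) ~ H(top). Presheaves admit pointwise products, so
(F x G)(top) = F(top) x G(top) (Cartesian product).
|Gamma(F x G)| = |F(top)| * |G(top)| = 6 * 4 = 24.

24


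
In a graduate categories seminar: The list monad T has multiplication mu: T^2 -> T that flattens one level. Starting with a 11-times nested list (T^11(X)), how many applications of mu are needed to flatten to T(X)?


Each application of mu: T^2 -> T removes one layer of nesting.
Starting at depth 11 (i.e., T^11(X)), we need to reach T(X).
Number of mu applications = 11 - 1 = 10

10


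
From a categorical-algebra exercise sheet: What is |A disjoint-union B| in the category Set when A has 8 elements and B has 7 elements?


In Set, the coproduct A + B is the disjoint union.
|A + B| = |A| + |B| = 8 + 7 = 15

15


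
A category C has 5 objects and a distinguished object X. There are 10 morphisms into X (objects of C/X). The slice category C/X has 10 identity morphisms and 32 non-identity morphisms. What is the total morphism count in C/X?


In the slice category C/X, objects are morphisms to X.
Identity morphisms: 10 (one per object of C/X).
Non-identity morphisms: 32.
Total = 10 + 32 = 42

42


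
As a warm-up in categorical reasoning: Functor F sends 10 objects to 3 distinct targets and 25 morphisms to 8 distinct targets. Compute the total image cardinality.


The image of F consists of distinct objects and distinct morphisms.
|Im(F)| on objects = 3
|Im(F)| on morphisms = 8
Total image cardinality = 3 + 8 = 11

11


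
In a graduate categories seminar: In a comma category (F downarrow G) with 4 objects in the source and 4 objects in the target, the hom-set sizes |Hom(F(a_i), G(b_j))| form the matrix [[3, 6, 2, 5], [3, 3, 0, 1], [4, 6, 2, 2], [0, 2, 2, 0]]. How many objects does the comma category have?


Objects of (F downarrow G) are triples (a, b, h: F(a)->G(b)).
The count equals the sum of all entries in the hom-matrix.
sum(row 0) = 16
sum(row 1) = 7
sum(row 2) = 14
sum(row 3) = 4
Grand total = 41

41


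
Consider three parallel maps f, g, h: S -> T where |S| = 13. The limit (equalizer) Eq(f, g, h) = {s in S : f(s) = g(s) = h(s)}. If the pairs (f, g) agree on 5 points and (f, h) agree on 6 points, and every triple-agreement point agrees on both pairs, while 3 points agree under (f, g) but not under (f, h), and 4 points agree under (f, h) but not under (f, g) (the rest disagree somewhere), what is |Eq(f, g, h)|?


Eq(f, g, h) is the triple-agreement set: points in S where all three
maps take the same value. Using inclusion-exclusion on the pairwise data:
Pair (f, g) agrees on 5 points; pair (f, h) on 6 points.
Points agreeing under (f, g) but not (f, h) = 3; under (f, h) but not (f, g) = 4.
Triple-agreement = agreement-in-(f, g) minus points that agree under (f, g) but not (f, h):
|Eq(f, g, h)| = 5 - 3 = 2
(cross-check via (f, h): 6 - 4 = 2.)

2


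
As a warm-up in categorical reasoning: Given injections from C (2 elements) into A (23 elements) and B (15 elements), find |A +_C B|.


The pushout A +_C B identifies the images of C in A and B.
|A +_C B| = |A| + |B| - |C| (for injections).
= 23 + 15 - 2 = 36

36


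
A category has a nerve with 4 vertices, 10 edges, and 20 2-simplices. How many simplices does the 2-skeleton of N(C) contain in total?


The 2-skeleton of the nerve N(C) consists of simplices in dimensions 0, 1, 2:
  |N(C)_0| = 4 (objects)
  |N(C)_1| = 10 (morphisms)
  |N(C)_2| = 20 (composable pairs)
Total = 4 + 10 + 20 = 34

34


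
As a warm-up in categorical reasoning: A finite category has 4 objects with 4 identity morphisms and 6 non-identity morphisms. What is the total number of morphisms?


Each object has an identity morphism, giving 4 identities.
Adding the 6 non-identity morphisms:
Total = 4 + 6 = 10

10


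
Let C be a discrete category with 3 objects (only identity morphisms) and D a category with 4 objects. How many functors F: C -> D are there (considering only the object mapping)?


A functor from a discrete category C to D is determined by
where each object maps. Each of the 3 objects of C can map
to any of the 4 objects of D independently.
Number of functors = 4^3 = 64

64


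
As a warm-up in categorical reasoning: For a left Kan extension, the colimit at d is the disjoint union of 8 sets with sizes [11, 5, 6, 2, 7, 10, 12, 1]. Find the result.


Pointwise, the left Kan extension (Lan_F H)(d) is the colimit, indexed
by the comma category (F downarrow d), of H composed with the
projection (F downarrow d) -> C. Here that colimit is given
as a coproduct (disjoint union) of sets, so its cardinality is the
sum of the sizes of the summands.
Coproduct of sets with sizes: 11 + 5 + 6 + 2 + 7 + 10 + 12 + 1
= 54

54


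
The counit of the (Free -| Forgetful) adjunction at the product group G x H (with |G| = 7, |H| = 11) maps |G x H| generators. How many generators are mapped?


The counit epsilon_K: F(U(K)) -> K of the Free-Forgetful adjunction
maps |K| generators of F(U(K)) into K. For K = G x H (the product group),
|G x H| = |G| * |H|.
Total generators mapped = 7 * 11 = 77.

77


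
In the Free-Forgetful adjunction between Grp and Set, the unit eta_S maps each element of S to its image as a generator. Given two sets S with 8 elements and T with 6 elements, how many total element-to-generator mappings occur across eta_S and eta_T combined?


The unit eta_X: X -> U(F(X)) of the Free-Forgetful adjunction
maps each element of X to a generator of F(X). For X = S + T (disjoint
union in Set), |S + T| = |S| + |T|.
Total mappings = 8 + 6 = 14.

14


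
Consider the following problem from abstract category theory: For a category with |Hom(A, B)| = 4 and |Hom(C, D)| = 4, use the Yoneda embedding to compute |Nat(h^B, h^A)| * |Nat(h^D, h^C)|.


By the Yoneda lemma, Nat(h^B, h^A) is isomorphic to Hom(A, B),
so |Nat(h^B, h^A)| = |Hom(A, B)| and |Nat(h^D, h^C)| = |Hom(C, D)|.
|Hom(A, B)| = 4, |Hom(C, D)| = 4.
|Nat(h^B, h^A) x Nat(h^D, h^C)| = 4 * 4 = 16

16


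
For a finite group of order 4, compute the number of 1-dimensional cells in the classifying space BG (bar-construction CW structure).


In the bar-construction CW model of BG, the n-cells are indexed by
n-tuples [g_1|...|g_n] of non-identity elements of G (degenerate
simplices with some g_i = e do not contribute cells), so there are
(|G| - 1)^n n-cells.
For dim = 1 with |G| = 4:
cells = (4 - 1)^1 = 3^1 = 3

3


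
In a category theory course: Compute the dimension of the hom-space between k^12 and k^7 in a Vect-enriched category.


In Vect-enriched categories, Hom(k^n, k^m) is the space of m x n matrices.
dim(Hom(k^12, k^7)) = 7 * 12 = 84

84


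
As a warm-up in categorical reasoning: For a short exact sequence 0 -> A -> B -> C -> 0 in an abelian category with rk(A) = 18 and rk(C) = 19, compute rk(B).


For a short exact sequence 0 -> A -> B -> C -> 0,
rank is additive: rank(B) = rank(A) + rank(C).
rank(B) = 18 + 19 = 37

37


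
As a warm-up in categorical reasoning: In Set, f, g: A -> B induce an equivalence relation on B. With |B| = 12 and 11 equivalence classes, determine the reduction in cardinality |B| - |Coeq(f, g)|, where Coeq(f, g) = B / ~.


The coequalizer Coeq(f, g) = B / ~ has one element per equivalence class.
|B| = 12, |Coeq(f, g)| = 11.
|B| - |Coeq(f, g)| = 12 - 11 = 1.

1


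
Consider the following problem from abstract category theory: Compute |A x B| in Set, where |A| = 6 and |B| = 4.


In Set, the product A x B is the Cartesian product.
By the universal property, |A x B| = |A| * |B|.
|A x B| = 6 * 4 = 24

24


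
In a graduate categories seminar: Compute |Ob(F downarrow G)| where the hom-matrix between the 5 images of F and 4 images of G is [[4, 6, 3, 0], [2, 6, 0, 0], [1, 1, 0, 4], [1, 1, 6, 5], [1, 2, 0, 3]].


Objects of (F downarrow G) are triples (a, b, h: F(a)->G(b)).
The count equals the sum of all entries in the hom-matrix.
sum(row 0) = 13
sum(row 1) = 8
sum(row 2) = 6
sum(row 3) = 13
sum(row 4) = 6
Grand total = 46

46


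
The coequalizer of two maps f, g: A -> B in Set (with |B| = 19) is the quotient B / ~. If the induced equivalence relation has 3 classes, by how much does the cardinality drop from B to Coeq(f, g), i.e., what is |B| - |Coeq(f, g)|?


The coequalizer Coeq(f, g) = B / ~ has one element per equivalence class.
|B| = 19, |Coeq(f, g)| = 3.
|B| - |Coeq(f, g)| = 19 - 3 = 16.

16


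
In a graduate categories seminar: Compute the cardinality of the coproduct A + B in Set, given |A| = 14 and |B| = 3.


In Set, the coproduct A + B is the disjoint union.
|A + B| = |A| + |B| = 14 + 3 = 17

17


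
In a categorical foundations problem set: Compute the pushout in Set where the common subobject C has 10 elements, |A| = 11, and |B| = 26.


The pushout A +_C B identifies the images of C in A and B.
|A +_C B| = |A| + |B| - |C| (for injections).
= 11 + 26 - 10 = 27

27


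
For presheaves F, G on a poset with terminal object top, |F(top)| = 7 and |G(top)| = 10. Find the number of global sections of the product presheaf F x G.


Global sections of a presheaf on a poset with terminal top satisfy
Gamma(H) ~ H(top). Presheaves admit pointwise products, so
(F x G)(top) = F(top) x G(top) (Cartesian product).
|Gamma(F x G)| = |F(top)| * |G(top)| = 7 * 10 = 70.

70


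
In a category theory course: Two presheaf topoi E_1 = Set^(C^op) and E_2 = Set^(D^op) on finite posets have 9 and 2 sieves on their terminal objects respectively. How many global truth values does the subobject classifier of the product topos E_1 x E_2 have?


In a product of presheaf topoi E_1 x E_2, the subobject classifier
is Omega = Omega_1 x Omega_2 (componentwise), so
|Omega(top)| = |Omega_1(top_1)| * |Omega_2(top_2)|.
= 9 * 2 = 18.

18


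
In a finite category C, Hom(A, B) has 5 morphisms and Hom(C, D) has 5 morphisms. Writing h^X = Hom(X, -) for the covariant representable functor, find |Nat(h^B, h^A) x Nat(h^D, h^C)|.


By the Yoneda lemma, Nat(h^B, h^A) is isomorphic to Hom(A, B),
so |Nat(h^B, h^A)| = |Hom(A, B)| and |Nat(h^D, h^C)| = |Hom(C, D)|.
|Hom(A, B)| = 5, |Hom(C, D)| = 5.
|Nat(h^B, h^A) x Nat(h^D, h^C)| = 5 * 5 = 25

25


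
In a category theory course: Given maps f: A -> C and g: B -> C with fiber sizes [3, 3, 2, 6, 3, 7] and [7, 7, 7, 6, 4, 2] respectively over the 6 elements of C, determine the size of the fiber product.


The pullback A x_C B consists of pairs (a, b) with f(a) = g(b).
For each element c in C, the fiber product has |f^-1(c)| * |g^-1(c)| elements.
Summing over C: 3 * 7 + 3 * 7 + 2 * 7 + 6 * 6 + 3 * 4 + 7 * 2
= 21 + 21 + 14 + 36 + 12 + 14 = 118

118


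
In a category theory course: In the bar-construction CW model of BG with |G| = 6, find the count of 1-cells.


In the bar-construction CW model of BG, the n-cells are indexed by
n-tuples [g_1|...|g_n] of non-identity elements of G (degenerate
simplices with some g_i = e do not contribute cells), so there are
(|G| - 1)^n n-cells.
For dim = 1 with |G| = 6:
cells = (6 - 1)^1 = 5^1 = 5

5


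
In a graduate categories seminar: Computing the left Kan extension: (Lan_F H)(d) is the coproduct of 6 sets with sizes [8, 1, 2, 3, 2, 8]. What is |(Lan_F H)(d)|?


Pointwise, the left Kan extension (Lan_F H)(d) is the colimit, indexed
by the comma category (F downarrow d), of H composed with the
projection (F downarrow d) -> C. Here that colimit is given
as a coproduct (disjoint union) of sets, so its cardinality is the
sum of the sizes of the summands.
Coproduct of sets with sizes: 8 + 1 + 2 + 3 + 2 + 8
= 24

24


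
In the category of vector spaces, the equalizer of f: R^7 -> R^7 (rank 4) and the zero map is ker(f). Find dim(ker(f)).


The equalizer of f and the zero map is ker(f).
By the rank-nullity theorem: dim(ker(f)) = dim(domain) - rank(f).
dim(ker(f)) = 7 - 4 = 3

3


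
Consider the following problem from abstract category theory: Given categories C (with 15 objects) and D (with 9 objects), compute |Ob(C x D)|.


The product category C x D has objects that are pairs (c, d).
Number of pairs = |Ob(C)| * |Ob(D)| = 15 * 9 = 135

135


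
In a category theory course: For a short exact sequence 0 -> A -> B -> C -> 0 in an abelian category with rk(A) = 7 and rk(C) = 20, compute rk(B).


For a short exact sequence 0 -> A -> B -> C -> 0,
rank is additive: rank(B) = rank(A) + rank(C).
rank(B) = 7 + 20 = 27

27


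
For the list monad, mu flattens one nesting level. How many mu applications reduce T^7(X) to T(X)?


Each application of mu: T^2 -> T removes one layer of nesting.
Starting at depth 7 (i.e., T^7(X)), we need to reach T(X).
Number of mu applications = 7 - 1 = 6

6


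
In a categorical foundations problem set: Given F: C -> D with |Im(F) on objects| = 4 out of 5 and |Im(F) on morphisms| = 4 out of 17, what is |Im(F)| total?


The image of F consists of distinct objects and distinct morphisms.
|Im(F)| on objects = 4
|Im(F)| on morphisms = 4
Total image cardinality = 4 + 4 = 8

8


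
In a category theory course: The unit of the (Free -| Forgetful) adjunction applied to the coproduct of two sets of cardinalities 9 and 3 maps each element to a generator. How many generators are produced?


The unit eta_X: X -> U(F(X)) of the Free-Forgetful adjunction
maps each element of X to a generator of F(X). For X = S + T (disjoint
union in Set), |S + T| = |S| + |T|.
Total mappings = 9 + 3 = 12.

12


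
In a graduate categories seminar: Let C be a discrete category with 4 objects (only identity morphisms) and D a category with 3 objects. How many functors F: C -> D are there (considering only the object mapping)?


A functor from a discrete category C to D is determined by
where each object maps. Each of the 4 objects of C can map
to any of the 3 objects of D independently.
Number of functors = 3^4 = 81

81


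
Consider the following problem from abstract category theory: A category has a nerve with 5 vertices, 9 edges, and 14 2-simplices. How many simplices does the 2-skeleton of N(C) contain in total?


The 2-skeleton of the nerve N(C) consists of simplices in dimensions 0, 1, 2:
  |N(C)_0| = 5 (objects)
  |N(C)_1| = 9 (morphisms)
  |N(C)_2| = 14 (composable pairs)
Total = 5 + 9 + 14 = 28

28


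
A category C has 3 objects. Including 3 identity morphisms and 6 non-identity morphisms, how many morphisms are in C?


Each object has an identity morphism, giving 3 identities.
Adding the 6 non-identity morphisms:
Total = 3 + 6 = 9

9


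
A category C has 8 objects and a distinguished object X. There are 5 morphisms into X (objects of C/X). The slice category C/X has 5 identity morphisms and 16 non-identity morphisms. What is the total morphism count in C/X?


In the slice category C/X, objects are morphisms to X.
Identity morphisms: 5 (one per object of C/X).
Non-identity morphisms: 16.
Total = 5 + 16 = 21

21


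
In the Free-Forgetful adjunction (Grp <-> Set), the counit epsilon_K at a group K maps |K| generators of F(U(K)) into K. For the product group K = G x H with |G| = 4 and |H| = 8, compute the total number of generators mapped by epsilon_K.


The counit epsilon_K: F(U(K)) -> K of the Free-Forgetful adjunction
maps |K| generators of F(U(K)) into K. For K = G x H (the product group),
|G x H| = |G| * |H|.
Total generators mapped = 4 * 8 = 32.

32


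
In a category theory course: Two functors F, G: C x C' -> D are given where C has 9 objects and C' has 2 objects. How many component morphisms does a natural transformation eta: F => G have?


A natural transformation eta: F => G assigns one component morphism per
object of the domain category.
The domain is the product category C x C', so
|Ob(C x C')| = |Ob(C)| * |Ob(C')| = 9 * 2 = 18.
Therefore eta has 18 component morphisms.

18


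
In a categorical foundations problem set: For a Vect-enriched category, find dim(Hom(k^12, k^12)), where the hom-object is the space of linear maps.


In Vect-enriched categories, Hom(k^n, k^m) is the space of m x n matrices.
dim(Hom(k^12, k^12)) = 12 * 12 = 144

144


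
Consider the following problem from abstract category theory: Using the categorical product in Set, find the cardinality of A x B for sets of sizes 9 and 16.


In Set, the product A x B is the Cartesian product.
By the universal property, |A x B| = |A| * |B|.
|A x B| = 9 * 16 = 144

144


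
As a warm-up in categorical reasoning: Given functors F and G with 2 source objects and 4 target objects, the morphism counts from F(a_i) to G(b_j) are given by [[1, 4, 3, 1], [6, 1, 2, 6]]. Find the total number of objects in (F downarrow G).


Objects of (F downarrow G) are triples (a, b, h: F(a)->G(b)).
The count equals the sum of all entries in the hom-matrix.
sum(row 0) = 9
sum(row 1) = 15
Grand total = 24

24


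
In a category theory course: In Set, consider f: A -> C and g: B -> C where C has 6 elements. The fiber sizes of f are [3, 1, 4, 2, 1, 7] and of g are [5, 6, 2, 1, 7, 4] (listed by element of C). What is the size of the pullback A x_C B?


The pullback A x_C B consists of pairs (a, b) with f(a) = g(b).
For each element c in C, the fiber product has |f^-1(c)| * |g^-1(c)| elements.
Summing over C: 3 * 5 + 1 * 6 + 4 * 2 + 2 * 1 + 1 * 7 + 7 * 4
= 15 + 6 + 8 + 2 + 7 + 28 = 66

66


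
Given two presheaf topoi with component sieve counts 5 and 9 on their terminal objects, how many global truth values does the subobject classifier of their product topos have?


In a product of presheaf topoi E_1 x E_2, the subobject classifier
is Omega = Omega_1 x Omega_2 (componentwise), so
|Omega(top)| = |Omega_1(top_1)| * |Omega_2(top_2)|.
= 5 * 9 = 45.

45


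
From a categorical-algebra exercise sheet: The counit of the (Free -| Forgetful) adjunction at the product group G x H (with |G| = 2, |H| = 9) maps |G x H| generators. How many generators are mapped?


The counit epsilon_K: F(U(K)) -> K of the Free-Forgetful adjunction
maps |K| generators of F(U(K)) into K. For K = G x H (the product group),
|G x H| = |G| * |H|.
Total generators mapped = 2 * 9 = 18.

18


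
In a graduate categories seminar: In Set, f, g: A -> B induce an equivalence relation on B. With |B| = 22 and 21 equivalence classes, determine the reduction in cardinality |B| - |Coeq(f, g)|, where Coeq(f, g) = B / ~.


The coequalizer Coeq(f, g) = B / ~ has one element per equivalence class.
|B| = 22, |Coeq(f, g)| = 21.
|B| - |Coeq(f, g)| = 22 - 21 = 1.

1


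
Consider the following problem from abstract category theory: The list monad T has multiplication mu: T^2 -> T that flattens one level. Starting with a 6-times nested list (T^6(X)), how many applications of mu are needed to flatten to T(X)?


Each application of mu: T^2 -> T removes one layer of nesting.
Starting at depth 6 (i.e., T^6(X)), we need to reach T(X).
Number of mu applications = 6 - 1 = 5

5


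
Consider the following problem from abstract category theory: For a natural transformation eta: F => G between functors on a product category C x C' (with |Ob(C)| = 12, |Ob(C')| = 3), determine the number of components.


A natural transformation eta: F => G assigns one component morphism per
object of the domain category.
The domain is the product category C x C', so
|Ob(C x C')| = |Ob(C)| * |Ob(C')| = 12 * 3 = 36.
Therefore eta has 36 component morphisms.

36


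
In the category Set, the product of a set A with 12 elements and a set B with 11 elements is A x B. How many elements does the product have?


In Set, the product A x B is the Cartesian product.
By the universal property, |A x B| = |A| * |B|.
|A x B| = 12 * 11 = 132

132


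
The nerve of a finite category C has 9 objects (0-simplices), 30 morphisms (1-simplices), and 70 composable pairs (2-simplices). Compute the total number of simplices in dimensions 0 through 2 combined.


The 2-skeleton of the nerve N(C) consists of simplices in dimensions 0, 1, 2:
  |N(C)_0| = 9 (objects)
  |N(C)_1| = 30 (morphisms)
  |N(C)_2| = 70 (composable pairs)
Total = 9 + 30 + 70 = 109

109


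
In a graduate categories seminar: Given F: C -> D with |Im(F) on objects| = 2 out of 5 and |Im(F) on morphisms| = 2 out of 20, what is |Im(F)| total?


The image of F consists of distinct objects and distinct morphisms.
|Im(F)| on objects = 2
|Im(F)| on morphisms = 2
Total image cardinality = 2 + 2 = 4

4


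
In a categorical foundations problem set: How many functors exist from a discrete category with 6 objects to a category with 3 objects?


A functor from a discrete category C to D is determined by
where each object maps. Each of the 6 objects of C can map
to any of the 3 objects of D independently.
Number of functors = 3^6 = 729

729


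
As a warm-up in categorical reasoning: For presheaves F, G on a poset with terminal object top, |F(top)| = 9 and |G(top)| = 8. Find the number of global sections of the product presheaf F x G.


Global sections of a presheaf on a poset with terminal top satisfy
Gamma(H) ~ H(top). Presheaves admit pointwise products, so
(F x G)(top) = F(top) x G(top) (Cartesian product).
|Gamma(F x G)| = |F(top)| * |G(top)| = 9 * 8 = 72.

72


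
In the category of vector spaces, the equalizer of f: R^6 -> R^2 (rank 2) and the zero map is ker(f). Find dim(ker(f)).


The equalizer of f and the zero map is ker(f).
By the rank-nullity theorem: dim(ker(f)) = dim(domain) - rank(f).
dim(ker(f)) = 6 - 2 = 4

4


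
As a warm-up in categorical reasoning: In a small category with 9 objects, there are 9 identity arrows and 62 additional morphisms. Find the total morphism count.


Each object has an identity morphism, giving 9 identities.
Adding the 62 non-identity morphisms:
Total = 9 + 62 = 71

71
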